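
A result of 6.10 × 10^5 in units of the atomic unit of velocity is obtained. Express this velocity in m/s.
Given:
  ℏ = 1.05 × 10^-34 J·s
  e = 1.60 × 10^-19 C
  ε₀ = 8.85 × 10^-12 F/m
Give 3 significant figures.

1.34 × 10^12 m/s

One atomic unit of velocity: v_au = e²/(4πε₀ℏ) = 2.19 × 10^6 m/s.
6.10 × 10^5 × 2.19 × 10^6 m/s = 1.34 × 10^12 m/s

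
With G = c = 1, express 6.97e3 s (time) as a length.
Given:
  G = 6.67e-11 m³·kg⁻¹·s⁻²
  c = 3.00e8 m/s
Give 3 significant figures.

2.09e12 m

Time → length via c.
6.97e3 s × (c) = 2.09e12 m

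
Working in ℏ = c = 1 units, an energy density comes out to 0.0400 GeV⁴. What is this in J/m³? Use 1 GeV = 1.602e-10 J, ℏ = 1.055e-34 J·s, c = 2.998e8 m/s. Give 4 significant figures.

[E]/[L]³ = [E]⁴/(ℏc)³; restore (ℏc)⁻³.
1 GeV⁴ → 1/(ℏc)³ × (1 GeV in J)⁴ = 2.082e37 J/m³.
Result: 0.0400 × 2.082e37 = 8.326e35 J/m³.

8.326e35 J/m³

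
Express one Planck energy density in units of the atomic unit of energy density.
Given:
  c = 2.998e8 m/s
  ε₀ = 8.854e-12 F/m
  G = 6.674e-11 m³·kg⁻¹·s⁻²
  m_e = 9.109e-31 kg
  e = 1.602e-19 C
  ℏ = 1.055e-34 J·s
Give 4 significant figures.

1.581e100

Planck energy density: u_P = c⁷/(ℏG²) = 4.632e113 J/m³
atomic unit of energy density: u_au = E_h/a₀³ = m_e⁴e¹⁰/((4πε₀)⁵ℏ⁸) = 2.929e13 J/m³
ratio = 4.632e113 / 2.929e13 = 1.581e100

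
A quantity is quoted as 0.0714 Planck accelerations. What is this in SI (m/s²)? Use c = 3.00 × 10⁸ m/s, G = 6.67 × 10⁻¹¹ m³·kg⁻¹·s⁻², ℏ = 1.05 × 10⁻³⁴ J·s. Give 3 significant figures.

One Planck acceleration: a_P = √(c⁷/(ℏG)) = 5.59 × 10⁵¹ m/s².
0.0714 × 5.59 × 10⁵¹ m/s² = 3.99 × 10⁵⁰ m/s²

3.99 × 10⁵⁰ m/s²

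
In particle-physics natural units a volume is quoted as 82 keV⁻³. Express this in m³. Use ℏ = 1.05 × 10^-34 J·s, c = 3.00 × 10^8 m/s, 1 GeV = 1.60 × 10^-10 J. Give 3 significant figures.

Volume is [L]³ = [E]⁻³·(ℏc)³.
1 GeV⁻³ → (ℏc)³ × (1 GeV in J)⁻³ = 7.63 × 10^-48 m³.
Convert the energy scale: 82 keV⁻³ = 8.20 × 10^19 GeV⁻³.
Result: 8.20 × 10^19 × 7.63 × 10^-48 = 6.26 × 10^-28 m³.

6.26 × 10^-28 m³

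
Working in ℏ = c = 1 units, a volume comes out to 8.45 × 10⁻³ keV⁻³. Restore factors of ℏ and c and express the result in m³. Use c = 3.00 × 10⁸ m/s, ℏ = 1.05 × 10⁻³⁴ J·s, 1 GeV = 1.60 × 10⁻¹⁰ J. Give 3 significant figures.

Volume is [L]³ = [E]⁻³·(ℏc)³.
1 GeV⁻³ → (ℏc)³ × (1 GeV in J)⁻³ = 7.63 × 10⁻⁴⁸ m³.
Convert the energy scale: 8.45 × 10⁻³ keV⁻³ = 8.45 × 10¹⁵ GeV⁻³.
Result: 8.45 × 10¹⁵ × 7.63 × 10⁻⁴⁸ = 6.45 × 10⁻³² m³.

6.45 × 10⁻³² m³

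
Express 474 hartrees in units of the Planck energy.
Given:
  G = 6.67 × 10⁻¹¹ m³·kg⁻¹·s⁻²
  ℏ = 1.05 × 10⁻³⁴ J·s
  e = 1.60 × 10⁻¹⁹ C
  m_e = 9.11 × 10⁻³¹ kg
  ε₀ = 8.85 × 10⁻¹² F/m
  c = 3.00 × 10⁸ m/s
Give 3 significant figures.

1.06 × 10⁻²⁴

hartree: E_h = m_e e⁴/(4πε₀ℏ)² = 4.38 × 10⁻¹⁸ J
Planck energy: E_P = √(ℏc⁵/G) = 1.96 × 10⁹ J
474 × 4.38 × 10⁻¹⁸ / 1.96 × 10⁹ = 1.06 × 10⁻²⁴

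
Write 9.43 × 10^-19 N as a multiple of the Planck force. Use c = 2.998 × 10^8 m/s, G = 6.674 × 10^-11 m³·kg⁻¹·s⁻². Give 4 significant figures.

7.791 × 10^-63

Planck force: F_P = c⁴/G = 1.210 × 10^44 N.
9.43 × 10^-19 / 1.210 × 10^44 = 7.791 × 10^-63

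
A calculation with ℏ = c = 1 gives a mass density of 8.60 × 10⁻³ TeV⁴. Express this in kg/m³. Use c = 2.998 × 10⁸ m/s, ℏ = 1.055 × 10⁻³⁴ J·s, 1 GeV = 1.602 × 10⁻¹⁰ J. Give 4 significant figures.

1.992 × 10³⁰ kg/m³

Mass density is [E]/(c²[L]³) = [E]⁴/(ℏ³c⁵).
1 GeV⁴ → 1/(ℏ³c⁵) × (1 GeV in J)⁴ = 2.316 × 10²⁰ kg/m³.
Convert the energy scale: 8.60 × 10⁻³ TeV⁴ = 8.60 × 10⁹ GeV⁴.
Result: 8.60 × 10⁹ × 2.316 × 10²⁰ = 1.992 × 10³⁰ kg/m³.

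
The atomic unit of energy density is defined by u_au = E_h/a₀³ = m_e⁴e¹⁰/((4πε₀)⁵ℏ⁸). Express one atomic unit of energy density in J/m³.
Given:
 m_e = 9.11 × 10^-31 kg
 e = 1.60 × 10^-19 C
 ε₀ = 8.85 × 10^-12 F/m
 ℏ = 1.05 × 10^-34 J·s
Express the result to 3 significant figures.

u_au = E_h/a₀³ = m_e⁴e¹⁰/((4πε₀)⁵ℏ⁸)
E_h = 4.38 × 10^-18 J
a₀ = 5.26 × 10^-11 m
E_h/a₀³ = 3.01 × 10^13 J/m³

3.01 × 10^13 J/m³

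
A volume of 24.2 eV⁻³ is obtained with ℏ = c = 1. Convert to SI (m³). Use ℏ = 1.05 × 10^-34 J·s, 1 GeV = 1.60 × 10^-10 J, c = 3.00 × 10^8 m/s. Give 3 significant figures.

1.85 × 10^-19 m³

Volume is [L]³ = [E]⁻³·(ℏc)³.
1 GeV⁻³ → (ℏc)³ × (1 GeV in J)⁻³ = 7.63 × 10^-48 m³.
Convert the energy scale: 24.2 eV⁻³ = 2.42 × 10^28 GeV⁻³.
Result: 2.42 × 10^28 × 7.63 × 10^-48 = 1.85 × 10^-19 m³.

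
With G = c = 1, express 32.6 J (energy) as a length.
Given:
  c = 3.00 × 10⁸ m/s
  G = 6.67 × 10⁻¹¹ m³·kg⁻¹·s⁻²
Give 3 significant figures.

2.68 × 10⁻⁴³ m

Energy → length via G/c⁴.
32.6 J × (G/c⁴) = 2.68 × 10⁻⁴³ m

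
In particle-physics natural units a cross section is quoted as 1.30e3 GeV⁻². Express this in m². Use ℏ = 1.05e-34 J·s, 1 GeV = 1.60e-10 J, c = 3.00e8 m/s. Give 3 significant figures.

Area is [L]² = [E]⁻²·(ℏc)²; restore (ℏc)².
1 GeV⁻² → (ℏc)² × (1 GeV in J)⁻² = 3.88e-32 m².
Result: 1.30e3 × 3.88e-32 = 5.04e-29 m².

5.04e-29 m²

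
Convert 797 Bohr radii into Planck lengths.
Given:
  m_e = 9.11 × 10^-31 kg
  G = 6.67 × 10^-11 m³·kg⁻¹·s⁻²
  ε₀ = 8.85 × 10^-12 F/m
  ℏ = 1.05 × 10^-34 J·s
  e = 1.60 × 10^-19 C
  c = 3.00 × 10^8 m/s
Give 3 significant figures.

2.60 × 10^27

Bohr radius: a₀ = 4πε₀ℏ²/(m_e e²) = 5.26 × 10^-11 m
Planck length: ℓ_P = √(ℏG/c³) = 1.61 × 10^-35 m
797 × 5.26 × 10^-11 / 1.61 × 10^-35 = 2.60 × 10^27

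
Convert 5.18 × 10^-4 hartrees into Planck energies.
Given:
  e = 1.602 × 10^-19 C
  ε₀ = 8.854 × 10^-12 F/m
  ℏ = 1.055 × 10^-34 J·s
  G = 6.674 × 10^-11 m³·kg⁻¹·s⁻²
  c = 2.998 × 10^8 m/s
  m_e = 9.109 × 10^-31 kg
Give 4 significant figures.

1.153 × 10^-30

hartree: E_h = m_e e⁴/(4πε₀ℏ)² = 4.354 × 10^-18 J
Planck energy: E_P = √(ℏc⁵/G) = 1.957 × 10^9 J
5.18 × 10^-4 × 4.354 × 10^-18 / 1.957 × 10^9 = 1.153 × 10^-30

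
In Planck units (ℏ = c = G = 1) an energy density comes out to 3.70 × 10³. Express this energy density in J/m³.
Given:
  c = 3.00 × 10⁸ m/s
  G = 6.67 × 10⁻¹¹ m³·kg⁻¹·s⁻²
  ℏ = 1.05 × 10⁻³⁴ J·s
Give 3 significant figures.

1.73 × 10¹¹⁷ J/m³

One Planck energy density: u_P = c⁷/(ℏG²) = 4.68 × 10¹¹³ J/m³.
3.70 × 10³ × 4.68 × 10¹¹³ J/m³ = 1.73 × 10¹¹⁷ J/m³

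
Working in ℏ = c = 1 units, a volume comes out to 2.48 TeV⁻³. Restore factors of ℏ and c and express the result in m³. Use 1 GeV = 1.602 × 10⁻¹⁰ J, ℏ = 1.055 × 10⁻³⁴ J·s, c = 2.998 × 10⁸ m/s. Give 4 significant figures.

Volume is [L]³ = [E]⁻³·(ℏc)³.
1 GeV⁻³ → (ℏc)³ × (1 GeV in J)⁻³ = 7.696 × 10⁻⁴⁸ m³.
Convert the energy scale: 2.48 TeV⁻³ = 2.48 × 10⁻⁹ GeV⁻³.
Result: 2.48 × 10⁻⁹ × 7.696 × 10⁻⁴⁸ = 1.909 × 10⁻⁵⁶ m³.

1.909 × 10⁻⁵⁶ m³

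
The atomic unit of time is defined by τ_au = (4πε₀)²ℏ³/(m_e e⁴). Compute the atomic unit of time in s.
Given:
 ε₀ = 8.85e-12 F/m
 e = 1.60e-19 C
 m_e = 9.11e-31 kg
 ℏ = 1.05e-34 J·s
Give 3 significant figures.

τ_au = (4πε₀)²ℏ³/(m_e e⁴)
E_h = 4.38e-18 J
ℏ/E_h = 2.40e-17 s

2.40e-17 s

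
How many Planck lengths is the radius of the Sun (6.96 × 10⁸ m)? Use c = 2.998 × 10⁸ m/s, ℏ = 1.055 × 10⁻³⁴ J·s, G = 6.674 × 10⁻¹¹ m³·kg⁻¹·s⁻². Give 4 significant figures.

4.306 × 10⁴³

Planck length: ℓ_P = √(ℏG/c³) = 1.616 × 10⁻³⁵ m.
6.96 × 10⁸ / 1.616 × 10⁻³⁵ = 4.306 × 10⁴³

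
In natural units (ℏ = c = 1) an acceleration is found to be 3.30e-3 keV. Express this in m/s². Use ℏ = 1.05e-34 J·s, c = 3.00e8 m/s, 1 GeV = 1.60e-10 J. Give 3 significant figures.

Acceleration is [L]/[T]² = c·[E]/ℏ.
1 GeV → c/ℏ × (1 GeV in J) = 4.57e32 m/s².
Convert the energy scale: 3.30e-3 keV = 3.30e-9 GeV.
Result: 3.30e-9 × 4.57e32 = 1.51e24 m/s².

1.51e24 m/s²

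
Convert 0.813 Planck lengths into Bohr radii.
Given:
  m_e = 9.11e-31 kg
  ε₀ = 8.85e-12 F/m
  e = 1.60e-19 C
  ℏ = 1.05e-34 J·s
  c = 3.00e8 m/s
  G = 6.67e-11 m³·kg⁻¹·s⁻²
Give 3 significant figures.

2.49e-25

Planck length: ℓ_P = √(ℏG/c³) = 1.61e-35 m
Bohr radius: a₀ = 4πε₀ℏ²/(m_e e²) = 5.26e-11 m
0.813 × 1.61e-35 / 5.26e-11 = 2.49e-25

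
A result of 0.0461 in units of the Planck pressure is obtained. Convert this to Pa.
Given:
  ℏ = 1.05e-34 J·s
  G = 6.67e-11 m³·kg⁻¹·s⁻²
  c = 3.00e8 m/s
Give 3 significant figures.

One Planck pressure: p_P = c⁷/(ℏG²) = 4.68e113 Pa.
0.0461 × 4.68e113 Pa = 2.16e112 Pa

2.16e112 Pa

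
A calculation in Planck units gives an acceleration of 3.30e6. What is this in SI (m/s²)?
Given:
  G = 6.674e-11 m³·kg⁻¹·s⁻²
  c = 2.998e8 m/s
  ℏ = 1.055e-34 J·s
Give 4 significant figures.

One Planck acceleration: a_P = √(c⁷/(ℏG)) = 5.560e51 m/s².
3.30e6 × 5.560e51 m/s² = 1.835e58 m/s²

1.835e58 m/s²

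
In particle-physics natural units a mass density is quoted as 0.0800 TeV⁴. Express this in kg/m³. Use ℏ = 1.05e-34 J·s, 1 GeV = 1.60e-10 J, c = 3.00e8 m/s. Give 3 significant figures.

Mass density is [E]/(c²[L]³) = [E]⁴/(ℏ³c⁵).
1 GeV⁴ → 1/(ℏ³c⁵) × (1 GeV in J)⁴ = 2.33e20 kg/m³.
Convert the energy scale: 0.0800 TeV⁴ = 8.00e10 GeV⁴.
Result: 8.00e10 × 2.33e20 = 1.86e31 kg/m³.

1.86e31 kg/m³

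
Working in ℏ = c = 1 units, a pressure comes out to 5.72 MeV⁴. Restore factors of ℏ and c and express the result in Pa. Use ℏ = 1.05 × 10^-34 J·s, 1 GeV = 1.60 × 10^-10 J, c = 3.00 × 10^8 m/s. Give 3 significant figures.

Pressure is [E]/[L]³ = [E]⁴/(ℏc)³.
1 GeV⁴ → 1/(ℏc)³ × (1 GeV in J)⁴ = 2.10 × 10^37 Pa.
Convert the energy scale: 5.72 MeV⁴ = 5.72 × 10^-12 GeV⁴.
Result: 5.72 × 10^-12 × 2.10 × 10^37 = 1.20 × 10^26 Pa.

1.20 × 10^26 Pa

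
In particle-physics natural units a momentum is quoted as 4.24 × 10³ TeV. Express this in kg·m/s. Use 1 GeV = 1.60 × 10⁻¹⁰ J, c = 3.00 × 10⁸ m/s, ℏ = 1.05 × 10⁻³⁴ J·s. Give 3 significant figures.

2.26 × 10⁻¹² kg·m/s

Momentum is [E]/c; divide by c.
1 GeV → 1/c × (1 GeV in J) = 5.33 × 10⁻¹⁹ kg·m/s.
Convert the energy scale: 4.24 × 10³ TeV = 4.24 × 10⁶ GeV.
Result: 4.24 × 10⁶ × 5.33 × 10⁻¹⁹ = 2.26 × 10⁻¹² kg·m/s.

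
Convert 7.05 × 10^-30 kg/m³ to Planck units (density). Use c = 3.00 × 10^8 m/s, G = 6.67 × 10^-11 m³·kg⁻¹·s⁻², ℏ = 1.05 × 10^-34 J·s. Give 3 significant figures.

Planck density: ρ_P = c⁵/(ℏG²) = 5.20 × 10^96 kg/m³.
7.05 × 10^-30 / 5.20 × 10^96 = 1.36 × 10^-126

1.36 × 10^-126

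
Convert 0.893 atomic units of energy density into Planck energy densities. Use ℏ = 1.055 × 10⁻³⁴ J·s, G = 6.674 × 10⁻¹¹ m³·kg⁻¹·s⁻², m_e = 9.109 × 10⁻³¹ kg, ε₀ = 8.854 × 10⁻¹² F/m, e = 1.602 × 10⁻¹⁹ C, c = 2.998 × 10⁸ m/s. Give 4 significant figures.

5.647 × 10⁻¹⁰¹

atomic unit of energy density: u_au = E_h/a₀³ = m_e⁴e¹⁰/((4πε₀)⁵ℏ⁸) = 2.929 × 10¹³ J/m³
Planck energy density: u_P = c⁷/(ℏG²) = 4.632 × 10¹¹³ J/m³
0.893 × 2.929 × 10¹³ / 4.632 × 10¹¹³ = 5.647 × 10⁻¹⁰¹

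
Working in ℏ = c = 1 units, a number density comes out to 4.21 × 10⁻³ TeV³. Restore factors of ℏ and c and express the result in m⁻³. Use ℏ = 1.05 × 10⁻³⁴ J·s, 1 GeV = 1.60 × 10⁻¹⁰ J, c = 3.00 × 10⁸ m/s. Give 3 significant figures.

Number density is [L]⁻³ = [E]³/(ℏc)³.
1 GeV³ → 1/(ℏc)³ × (1 GeV in J)³ = 1.31 × 10⁴⁷ m⁻³.
Convert the energy scale: 4.21 × 10⁻³ TeV³ = 4.21 × 10⁶ GeV³.
Result: 4.21 × 10⁶ × 1.31 × 10⁴⁷ = 5.52 × 10⁵³ m⁻³.

5.52 × 10⁵³ m⁻³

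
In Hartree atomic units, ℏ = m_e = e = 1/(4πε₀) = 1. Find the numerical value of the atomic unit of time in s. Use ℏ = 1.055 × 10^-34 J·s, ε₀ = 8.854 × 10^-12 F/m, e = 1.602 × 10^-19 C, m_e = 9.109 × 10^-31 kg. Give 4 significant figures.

From ℏ = m_e = e = 1/(4πε₀) = 1 the time scale is τ_au = (4πε₀)²ℏ³/(m_e e⁴).
E_h = 4.354 × 10^-18 J
ℏ/E_h = 2.423 × 10^-17 s

2.423 × 10^-17 s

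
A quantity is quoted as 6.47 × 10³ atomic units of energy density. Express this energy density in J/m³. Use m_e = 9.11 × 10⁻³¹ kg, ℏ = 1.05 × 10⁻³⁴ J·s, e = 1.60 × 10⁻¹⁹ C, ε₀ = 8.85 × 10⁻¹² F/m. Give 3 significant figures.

One atomic unit of energy density: u_au = E_h/a₀³ = m_e⁴e¹⁰/((4πε₀)⁵ℏ⁸) = 3.01 × 10¹³ J/m³.
6.47 × 10³ × 3.01 × 10¹³ J/m³ = 1.95 × 10¹⁷ J/m³

1.95 × 10¹⁷ J/m³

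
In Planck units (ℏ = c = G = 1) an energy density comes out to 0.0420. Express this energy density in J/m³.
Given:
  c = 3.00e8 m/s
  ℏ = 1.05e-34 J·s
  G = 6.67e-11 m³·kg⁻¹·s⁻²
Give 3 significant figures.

1.97e112 J/m³

One Planck energy density: u_P = c⁷/(ℏG²) = 4.68e113 J/m³.
0.0420 × 4.68e113 J/m³ = 1.97e112 J/m³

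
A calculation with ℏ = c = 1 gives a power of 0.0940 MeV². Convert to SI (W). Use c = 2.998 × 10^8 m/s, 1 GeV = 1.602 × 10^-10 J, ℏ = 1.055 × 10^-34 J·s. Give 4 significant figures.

2.287 × 10^7 W

Power is [E]/[T] = [E]²/ℏ.
1 GeV² → 1/ℏ × (1 GeV in J)² = 2.433 × 10^14 W.
Convert the energy scale: 0.0940 MeV² = 9.40 × 10^-8 GeV².
Result: 9.40 × 10^-8 × 2.433 × 10^14 = 2.287 × 10^7 W.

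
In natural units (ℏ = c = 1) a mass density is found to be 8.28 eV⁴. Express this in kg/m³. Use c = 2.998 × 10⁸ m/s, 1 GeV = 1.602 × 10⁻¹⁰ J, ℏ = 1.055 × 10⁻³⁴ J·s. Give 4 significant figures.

Mass density is [E]/(c²[L]³) = [E]⁴/(ℏ³c⁵).
1 GeV⁴ → 1/(ℏ³c⁵) × (1 GeV in J)⁴ = 2.316 × 10²⁰ kg/m³.
Convert the energy scale: 8.28 eV⁴ = 8.28 × 10⁻³⁶ GeV⁴.
Result: 8.28 × 10⁻³⁶ × 2.316 × 10²⁰ = 1.918 × 10⁻¹⁵ kg/m³.

1.918 × 10⁻¹⁵ kg/m³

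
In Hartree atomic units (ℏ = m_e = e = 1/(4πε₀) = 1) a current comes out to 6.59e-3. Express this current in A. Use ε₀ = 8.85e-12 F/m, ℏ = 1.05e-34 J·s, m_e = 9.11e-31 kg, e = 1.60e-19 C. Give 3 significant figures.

4.40e-5 A

One atomic unit of electric current: I_au = e E_h/ℏ = m_e e⁵/((4πε₀)²ℏ³) = 6.67e-3 A.
6.59e-3 × 6.67e-3 A = 4.40e-5 A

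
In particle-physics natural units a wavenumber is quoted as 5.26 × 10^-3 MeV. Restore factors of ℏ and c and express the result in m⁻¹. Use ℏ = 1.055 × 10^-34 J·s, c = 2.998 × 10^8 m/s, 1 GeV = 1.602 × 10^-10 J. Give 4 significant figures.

Inverse length is [E]/(ℏc).
1 GeV → 1/(ℏc) × (1 GeV in J) = 5.065 × 10^15 m⁻¹.
Convert the energy scale: 5.26 × 10^-3 MeV = 5.26 × 10^-6 GeV.
Result: 5.26 × 10^-6 × 5.065 × 10^15 = 2.664 × 10^10 m⁻¹.

2.664 × 10^10 m⁻¹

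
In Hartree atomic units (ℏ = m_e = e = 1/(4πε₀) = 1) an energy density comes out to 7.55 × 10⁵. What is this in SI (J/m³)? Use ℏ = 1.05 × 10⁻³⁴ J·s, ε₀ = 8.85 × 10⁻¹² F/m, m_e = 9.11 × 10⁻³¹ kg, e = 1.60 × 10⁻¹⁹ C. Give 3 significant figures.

2.27 × 10¹⁹ J/m³

One atomic unit of energy density: u_au = E_h/a₀³ = m_e⁴e¹⁰/((4πε₀)⁵ℏ⁸) = 3.01 × 10¹³ J/m³.
7.55 × 10⁵ × 3.01 × 10¹³ J/m³ = 2.27 × 10¹⁹ J/m³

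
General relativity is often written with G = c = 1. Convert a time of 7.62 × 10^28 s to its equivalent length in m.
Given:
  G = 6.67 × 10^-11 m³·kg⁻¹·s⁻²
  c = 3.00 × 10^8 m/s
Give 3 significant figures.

2.29 × 10^37 m

Time → length via c.
7.62 × 10^28 s × (c) = 2.29 × 10^37 m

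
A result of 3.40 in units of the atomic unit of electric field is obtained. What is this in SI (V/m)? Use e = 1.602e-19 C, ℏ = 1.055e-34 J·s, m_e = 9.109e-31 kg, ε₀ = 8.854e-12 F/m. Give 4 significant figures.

1.745e12 V/m

One atomic unit of electric field: E_au = E_h/(e a₀) = m_e²e⁵/((4πε₀)³ℏ⁴) = 5.131e11 V/m.
3.40 × 5.131e11 V/m = 1.745e12 V/m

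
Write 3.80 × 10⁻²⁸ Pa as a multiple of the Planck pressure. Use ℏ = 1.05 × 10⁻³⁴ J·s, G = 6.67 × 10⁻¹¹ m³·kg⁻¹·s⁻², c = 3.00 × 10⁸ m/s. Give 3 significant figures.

Planck pressure: p_P = c⁷/(ℏG²) = 4.68 × 10¹¹³ Pa.
3.80 × 10⁻²⁸ / 4.68 × 10¹¹³ = 8.12 × 10⁻¹⁴²

8.12 × 10⁻¹⁴²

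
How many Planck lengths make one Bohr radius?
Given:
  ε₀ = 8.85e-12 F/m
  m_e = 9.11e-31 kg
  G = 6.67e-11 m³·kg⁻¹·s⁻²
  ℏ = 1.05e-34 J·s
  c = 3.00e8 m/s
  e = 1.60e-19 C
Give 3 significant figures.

3.26e24

Bohr radius: a₀ = 4πε₀ℏ²/(m_e e²) = 5.26e-11 m
Planck length: ℓ_P = √(ℏG/c³) = 1.61e-35 m
ratio = 5.26e-11 / 1.61e-35 = 3.26e24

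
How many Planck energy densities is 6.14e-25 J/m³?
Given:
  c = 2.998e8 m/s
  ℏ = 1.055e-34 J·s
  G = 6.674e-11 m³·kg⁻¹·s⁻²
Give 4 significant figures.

1.325e-138

Planck energy density: u_P = c⁷/(ℏG²) = 4.632e113 J/m³.
6.14e-25 / 4.632e113 = 1.325e-138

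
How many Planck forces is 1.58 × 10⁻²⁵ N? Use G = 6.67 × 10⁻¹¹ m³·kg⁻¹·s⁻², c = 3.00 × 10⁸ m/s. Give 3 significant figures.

1.30 × 10⁻⁶⁹

Planck force: F_P = c⁴/G = 1.21 × 10⁴⁴ N.
1.58 × 10⁻²⁵ / 1.21 × 10⁴⁴ = 1.30 × 10⁻⁶⁹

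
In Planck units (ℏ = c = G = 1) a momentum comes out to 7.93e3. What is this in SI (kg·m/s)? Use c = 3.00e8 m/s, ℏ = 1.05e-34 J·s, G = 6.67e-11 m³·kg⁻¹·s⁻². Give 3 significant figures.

One Planck momentum: p_P = √(ℏc³/G) = 6.52 kg·m/s.
7.93e3 × 6.52 kg·m/s = 5.17e4 kg·m/s

5.17e4 kg·m/s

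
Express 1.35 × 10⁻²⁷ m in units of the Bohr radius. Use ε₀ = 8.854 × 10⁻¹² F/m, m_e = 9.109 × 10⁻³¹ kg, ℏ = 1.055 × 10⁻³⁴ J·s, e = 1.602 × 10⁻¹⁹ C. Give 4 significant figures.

2.548 × 10⁻¹⁷

Bohr radius: a₀ = 4πε₀ℏ²/(m_e e²) = 5.297 × 10⁻¹¹ m.
1.35 × 10⁻²⁷ / 5.297 × 10⁻¹¹ = 2.548 × 10⁻¹⁷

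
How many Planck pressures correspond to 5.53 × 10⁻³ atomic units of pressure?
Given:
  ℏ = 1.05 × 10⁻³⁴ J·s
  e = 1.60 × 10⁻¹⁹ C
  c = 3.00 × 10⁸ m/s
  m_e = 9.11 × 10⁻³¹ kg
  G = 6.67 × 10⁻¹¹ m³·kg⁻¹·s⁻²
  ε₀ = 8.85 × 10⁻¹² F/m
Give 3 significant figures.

3.56 × 10⁻¹⁰³

atomic unit of pressure: P_au = E_h/a₀³ = m_e⁴e¹⁰/((4πε₀)⁵ℏ⁸) = 3.01 × 10¹³ Pa
Planck pressure: p_P = c⁷/(ℏG²) = 4.68 × 10¹¹³ Pa
5.53 × 10⁻³ × 3.01 × 10¹³ / 4.68 × 10¹¹³ = 3.56 × 10⁻¹⁰³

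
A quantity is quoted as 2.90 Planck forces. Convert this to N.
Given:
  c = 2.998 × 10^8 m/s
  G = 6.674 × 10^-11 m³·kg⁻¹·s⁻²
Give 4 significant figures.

One Planck force: F_P = c⁴/G = 1.210 × 10^44 N.
2.90 × 1.210 × 10^44 N = 3.510 × 10^44 N

3.510 × 10^44 N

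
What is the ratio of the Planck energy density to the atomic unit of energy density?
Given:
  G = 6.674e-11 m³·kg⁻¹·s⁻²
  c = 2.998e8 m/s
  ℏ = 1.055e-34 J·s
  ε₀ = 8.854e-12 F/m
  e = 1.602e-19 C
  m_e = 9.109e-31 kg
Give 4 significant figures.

Planck energy density: u_P = c⁷/(ℏG²) = 4.632e113 J/m³
atomic unit of energy density: u_au = E_h/a₀³ = m_e⁴e¹⁰/((4πε₀)⁵ℏ⁸) = 2.929e13 J/m³
ratio = 4.632e113 / 2.929e13 = 1.581e100

1.581e100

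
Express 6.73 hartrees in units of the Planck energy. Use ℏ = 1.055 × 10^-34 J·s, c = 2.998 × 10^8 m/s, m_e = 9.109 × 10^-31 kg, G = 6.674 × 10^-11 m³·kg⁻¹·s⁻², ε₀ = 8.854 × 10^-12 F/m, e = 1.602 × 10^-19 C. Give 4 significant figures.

1.498 × 10^-26

hartree: E_h = m_e e⁴/(4πε₀ℏ)² = 4.354 × 10^-18 J
Planck energy: E_P = √(ℏc⁵/G) = 1.957 × 10^9 J
6.73 × 4.354 × 10^-18 / 1.957 × 10^9 = 1.498 × 10^-26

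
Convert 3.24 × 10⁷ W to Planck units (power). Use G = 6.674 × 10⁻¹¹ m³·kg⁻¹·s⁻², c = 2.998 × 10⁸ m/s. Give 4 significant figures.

Planck power: P_P = c⁵/G = 3.629 × 10⁵² W.
3.24 × 10⁷ / 3.629 × 10⁵² = 8.928 × 10⁻⁴⁶

8.928 × 10⁻⁴⁶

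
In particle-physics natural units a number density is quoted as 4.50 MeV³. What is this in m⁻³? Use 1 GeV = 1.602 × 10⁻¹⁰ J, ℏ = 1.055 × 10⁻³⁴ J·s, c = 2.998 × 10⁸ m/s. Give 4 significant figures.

5.847 × 10³⁸ m⁻³

Number density is [L]⁻³ = [E]³/(ℏc)³.
1 GeV³ → 1/(ℏc)³ × (1 GeV in J)³ = 1.299 × 10⁴⁷ m⁻³.
Convert the energy scale: 4.50 MeV³ = 4.50 × 10⁻⁹ GeV³.
Result: 4.50 × 10⁻⁹ × 1.299 × 10⁴⁷ = 5.847 × 10³⁸ m⁻³.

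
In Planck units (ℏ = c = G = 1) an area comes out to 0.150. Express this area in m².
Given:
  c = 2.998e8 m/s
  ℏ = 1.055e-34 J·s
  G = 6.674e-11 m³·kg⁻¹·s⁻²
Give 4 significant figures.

One Planck area: A_P = ℏG/c³ = 2.613e-70 m².
0.150 × 2.613e-70 m² = 3.920e-71 m²

3.920e-71 m²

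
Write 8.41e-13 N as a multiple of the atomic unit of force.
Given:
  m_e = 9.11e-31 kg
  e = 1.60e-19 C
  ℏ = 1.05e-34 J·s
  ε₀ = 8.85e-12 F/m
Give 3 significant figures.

1.01e-5

atomic unit of force: F_au = E_h/a₀ = m_e²e⁶/((4πε₀)³ℏ⁴) = 8.33e-8 N.
8.41e-13 / 8.33e-8 = 1.01e-5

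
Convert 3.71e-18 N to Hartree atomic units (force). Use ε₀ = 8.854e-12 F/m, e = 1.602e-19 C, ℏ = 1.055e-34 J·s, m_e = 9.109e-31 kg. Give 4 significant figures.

4.514e-11

atomic unit of force: F_au = E_h/a₀ = m_e²e⁶/((4πε₀)³ℏ⁴) = 8.220e-8 N.
3.71e-18 / 8.220e-8 = 4.514e-11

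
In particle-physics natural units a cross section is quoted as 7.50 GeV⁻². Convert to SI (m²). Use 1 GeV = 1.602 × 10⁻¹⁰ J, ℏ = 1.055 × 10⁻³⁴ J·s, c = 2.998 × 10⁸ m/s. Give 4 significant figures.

2.924 × 10⁻³¹ m²

Area is [L]² = [E]⁻²·(ℏc)²; restore (ℏc)².
1 GeV⁻² → (ℏc)² × (1 GeV in J)⁻² = 3.898 × 10⁻³² m².
Result: 7.50 × 3.898 × 10⁻³² = 2.924 × 10⁻³¹ m².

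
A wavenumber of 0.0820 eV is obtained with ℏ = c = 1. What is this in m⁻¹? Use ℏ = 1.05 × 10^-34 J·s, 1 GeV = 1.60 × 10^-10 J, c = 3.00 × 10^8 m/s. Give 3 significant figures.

Inverse length is [E]/(ℏc).
1 GeV → 1/(ℏc) × (1 GeV in J) = 5.08 × 10^15 m⁻¹.
Convert the energy scale: 0.0820 eV = 8.20 × 10^-11 GeV.
Result: 8.20 × 10^-11 × 5.08 × 10^15 = 4.17 × 10^5 m⁻¹.

4.17 × 10^5 m⁻¹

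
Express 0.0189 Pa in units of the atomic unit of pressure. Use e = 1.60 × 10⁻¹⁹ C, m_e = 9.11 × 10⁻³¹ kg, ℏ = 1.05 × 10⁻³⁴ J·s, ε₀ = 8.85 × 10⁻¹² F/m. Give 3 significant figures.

6.27 × 10⁻¹⁶

atomic unit of pressure: P_au = E_h/a₀³ = m_e⁴e¹⁰/((4πε₀)⁵ℏ⁸) = 3.01 × 10¹³ Pa.
0.0189 / 3.01 × 10¹³ = 6.27 × 10⁻¹⁶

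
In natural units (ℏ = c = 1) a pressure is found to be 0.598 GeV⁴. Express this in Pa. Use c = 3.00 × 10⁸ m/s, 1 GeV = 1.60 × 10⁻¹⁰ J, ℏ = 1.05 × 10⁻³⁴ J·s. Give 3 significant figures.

Pressure is [E]/[L]³ = [E]⁴/(ℏc)³.
1 GeV⁴ → 1/(ℏc)³ × (1 GeV in J)⁴ = 2.10 × 10³⁷ Pa.
Result: 0.598 × 2.10 × 10³⁷ = 1.25 × 10³⁷ Pa.

1.25 × 10³⁷ Pa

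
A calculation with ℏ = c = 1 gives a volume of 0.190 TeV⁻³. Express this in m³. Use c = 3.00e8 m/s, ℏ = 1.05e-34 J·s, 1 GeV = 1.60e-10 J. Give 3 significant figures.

Volume is [L]³ = [E]⁻³·(ℏc)³.
1 GeV⁻³ → (ℏc)³ × (1 GeV in J)⁻³ = 7.63e-48 m³.
Convert the energy scale: 0.190 TeV⁻³ = 1.90e-10 GeV⁻³.
Result: 1.90e-10 × 7.63e-48 = 1.45e-57 m³.

1.45e-57 m³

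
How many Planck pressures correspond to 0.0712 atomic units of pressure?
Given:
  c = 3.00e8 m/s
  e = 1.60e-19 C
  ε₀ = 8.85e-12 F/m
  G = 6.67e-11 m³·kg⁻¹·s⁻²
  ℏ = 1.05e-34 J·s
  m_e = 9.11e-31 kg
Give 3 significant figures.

4.58e-102

atomic unit of pressure: P_au = E_h/a₀³ = m_e⁴e¹⁰/((4πε₀)⁵ℏ⁸) = 3.01e13 Pa
Planck pressure: p_P = c⁷/(ℏG²) = 4.68e113 Pa
0.0712 × 3.01e13 / 4.68e113 = 4.58e-102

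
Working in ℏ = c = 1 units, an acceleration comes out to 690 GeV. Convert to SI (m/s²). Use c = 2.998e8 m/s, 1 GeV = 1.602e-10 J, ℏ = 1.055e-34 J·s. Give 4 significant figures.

3.141e35 m/s²

Acceleration is [L]/[T]² = c·[E]/ℏ.
1 GeV → c/ℏ × (1 GeV in J) = 4.552e32 m/s².
Result: 690 × 4.552e32 = 3.141e35 m/s².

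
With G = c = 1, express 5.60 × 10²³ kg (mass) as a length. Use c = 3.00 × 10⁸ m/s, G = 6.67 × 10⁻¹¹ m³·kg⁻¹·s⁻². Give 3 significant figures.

4.15 × 10⁻⁴ m

In G = c = 1 units mass has dimensions of length; the conversion factor is G/c².
5.60 × 10²³ kg × (G/c²) = 4.15 × 10⁻⁴ m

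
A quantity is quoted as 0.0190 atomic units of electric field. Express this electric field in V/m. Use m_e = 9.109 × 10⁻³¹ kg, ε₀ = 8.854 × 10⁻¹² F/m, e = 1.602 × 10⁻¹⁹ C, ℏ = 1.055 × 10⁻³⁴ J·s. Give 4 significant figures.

One atomic unit of electric field: E_au = E_h/(e a₀) = m_e²e⁵/((4πε₀)³ℏ⁴) = 5.131 × 10¹¹ V/m.
0.0190 × 5.131 × 10¹¹ V/m = 9.749 × 10⁹ V/m

9.749 × 10⁹ V/m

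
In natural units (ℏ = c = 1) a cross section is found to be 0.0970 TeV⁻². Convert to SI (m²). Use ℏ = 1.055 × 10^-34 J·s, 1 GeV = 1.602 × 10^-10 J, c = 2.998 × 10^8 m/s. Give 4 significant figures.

3.781 × 10^-39 m²

Area is [L]² = [E]⁻²·(ℏc)²; restore (ℏc)².
1 GeV⁻² → (ℏc)² × (1 GeV in J)⁻² = 3.898 × 10^-32 m².
Convert the energy scale: 0.0970 TeV⁻² = 9.70 × 10^-8 GeV⁻².
Result: 9.70 × 10^-8 × 3.898 × 10^-32 = 3.781 × 10^-39 m².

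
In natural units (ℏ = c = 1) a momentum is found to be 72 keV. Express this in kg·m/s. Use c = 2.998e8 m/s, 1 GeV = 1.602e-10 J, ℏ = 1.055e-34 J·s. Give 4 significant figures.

Momentum is [E]/c; divide by c.
1 GeV → 1/c × (1 GeV in J) = 5.344e-19 kg·m/s.
Convert the energy scale: 72 keV = 7.20e-5 GeV.
Result: 7.20e-5 × 5.344e-19 = 3.847e-23 kg·m/s.

3.847e-23 kg·m/s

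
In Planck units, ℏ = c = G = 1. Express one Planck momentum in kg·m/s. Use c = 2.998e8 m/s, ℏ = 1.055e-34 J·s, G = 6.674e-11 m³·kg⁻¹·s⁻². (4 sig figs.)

6.527 kg·m/s

Dimensional analysis gives p_P = √(ℏc³/G).
  = √(42.60)
  = 6.527 kg·m/s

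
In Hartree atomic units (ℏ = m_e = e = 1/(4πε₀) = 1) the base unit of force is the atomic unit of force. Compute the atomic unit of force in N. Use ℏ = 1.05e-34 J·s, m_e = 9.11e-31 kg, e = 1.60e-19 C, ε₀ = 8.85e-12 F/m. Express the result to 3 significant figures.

F_au = E_h/a₀ = m_e²e⁶/((4πε₀)³ℏ⁴)
E_h = 4.38e-18 J
a₀ = 5.26e-11 m
E_h/a₀ = 8.33e-8 N

8.33e-8 N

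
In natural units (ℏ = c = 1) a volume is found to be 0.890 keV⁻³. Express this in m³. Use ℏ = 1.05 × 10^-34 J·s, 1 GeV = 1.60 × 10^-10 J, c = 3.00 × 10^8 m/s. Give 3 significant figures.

6.79 × 10^-30 m³

Volume is [L]³ = [E]⁻³·(ℏc)³.
1 GeV⁻³ → (ℏc)³ × (1 GeV in J)⁻³ = 7.63 × 10^-48 m³.
Convert the energy scale: 0.890 keV⁻³ = 8.90 × 10^17 GeV⁻³.
Result: 8.90 × 10^17 × 7.63 × 10^-48 = 6.79 × 10^-30 m³.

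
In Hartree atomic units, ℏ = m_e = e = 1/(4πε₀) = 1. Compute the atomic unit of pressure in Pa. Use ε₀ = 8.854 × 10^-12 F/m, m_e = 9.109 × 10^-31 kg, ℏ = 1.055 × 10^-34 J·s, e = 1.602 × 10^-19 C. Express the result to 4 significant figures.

Dimensional analysis gives P_au = E_h/a₀³ = m_e⁴e¹⁰/((4πε₀)⁵ℏ⁸).
E_h = 4.354 × 10^-18 J
a₀ = 5.297 × 10^-11 m
E_h/a₀³ = 2.929 × 10^13 Pa

2.929 × 10^13 Pa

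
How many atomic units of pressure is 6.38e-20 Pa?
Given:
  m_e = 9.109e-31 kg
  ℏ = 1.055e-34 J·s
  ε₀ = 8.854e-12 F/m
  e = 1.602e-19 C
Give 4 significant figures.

2.178e-33

atomic unit of pressure: P_au = E_h/a₀³ = m_e⁴e¹⁰/((4πε₀)⁵ℏ⁸) = 2.929e13 Pa.
6.38e-20 / 2.929e13 = 2.178e-33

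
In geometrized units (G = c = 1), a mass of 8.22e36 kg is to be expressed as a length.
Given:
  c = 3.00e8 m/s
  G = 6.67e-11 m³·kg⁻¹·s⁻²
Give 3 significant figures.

6.09e9 m

In G = c = 1 units mass has dimensions of length; the conversion factor is G/c².
8.22e36 kg × (G/c²) = 6.09e9 m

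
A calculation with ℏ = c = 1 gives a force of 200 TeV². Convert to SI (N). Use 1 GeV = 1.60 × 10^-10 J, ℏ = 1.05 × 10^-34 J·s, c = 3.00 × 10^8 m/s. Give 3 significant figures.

Force is [E]/[L] = [E]²/(ℏc); restore (ℏc)⁻¹.
1 GeV² → 1/(ℏc) × (1 GeV in J)² = 8.13 × 10^5 N.
Convert the energy scale: 200 TeV² = 2.00 × 10^8 GeV².
Result: 2.00 × 10^8 × 8.13 × 10^5 = 1.63 × 10^14 N.

1.63 × 10^14 N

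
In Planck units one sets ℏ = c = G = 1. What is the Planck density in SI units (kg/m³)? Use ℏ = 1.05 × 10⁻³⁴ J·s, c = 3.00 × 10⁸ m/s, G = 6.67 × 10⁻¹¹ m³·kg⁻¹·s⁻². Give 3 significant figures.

5.20 × 10⁹⁶ kg/m³

ρ_P = c⁵/(ℏG²)
  = 2.43 × 10⁴² / 4.67 × 10⁻⁵⁵
  = 5.20 × 10⁹⁶ kg/m³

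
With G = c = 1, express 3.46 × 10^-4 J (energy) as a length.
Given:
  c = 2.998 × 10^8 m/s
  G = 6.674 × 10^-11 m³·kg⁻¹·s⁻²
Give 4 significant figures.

Energy → length via G/c⁴.
3.46 × 10^-4 J × (G/c⁴) = 2.858 × 10^-48 m

2.858 × 10^-48 m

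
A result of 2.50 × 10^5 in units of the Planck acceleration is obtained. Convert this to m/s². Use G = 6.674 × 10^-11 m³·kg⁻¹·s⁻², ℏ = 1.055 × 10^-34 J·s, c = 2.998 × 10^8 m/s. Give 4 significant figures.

One Planck acceleration: a_P = √(c⁷/(ℏG)) = 5.560 × 10^51 m/s².
2.50 × 10^5 × 5.560 × 10^51 m/s² = 1.390 × 10^57 m/s²

1.390 × 10^57 m/s²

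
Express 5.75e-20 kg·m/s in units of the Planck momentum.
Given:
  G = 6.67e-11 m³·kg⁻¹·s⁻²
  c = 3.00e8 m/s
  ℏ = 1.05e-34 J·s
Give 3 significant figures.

8.82e-21

Planck momentum: p_P = √(ℏc³/G) = 6.52 kg·m/s.
5.75e-20 / 6.52 = 8.82e-21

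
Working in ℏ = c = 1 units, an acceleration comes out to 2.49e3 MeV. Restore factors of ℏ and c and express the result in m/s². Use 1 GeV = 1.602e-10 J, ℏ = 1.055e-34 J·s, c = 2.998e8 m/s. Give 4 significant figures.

Acceleration is [L]/[T]² = c·[E]/ℏ.
1 GeV → c/ℏ × (1 GeV in J) = 4.552e32 m/s².
Convert the energy scale: 2.49e3 MeV = 2.49 GeV.
Result: 2.49 × 4.552e32 = 1.134e33 m/s².

1.134e33 m/s²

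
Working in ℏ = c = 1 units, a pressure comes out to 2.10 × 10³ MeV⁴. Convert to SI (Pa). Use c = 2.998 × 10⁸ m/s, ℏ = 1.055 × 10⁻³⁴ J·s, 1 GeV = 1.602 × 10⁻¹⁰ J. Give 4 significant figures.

4.371 × 10²⁸ Pa

Pressure is [E]/[L]³ = [E]⁴/(ℏc)³.
1 GeV⁴ → 1/(ℏc)³ × (1 GeV in J)⁴ = 2.082 × 10³⁷ Pa.
Convert the energy scale: 2.10 × 10³ MeV⁴ = 2.10 × 10⁻⁹ GeV⁴.
Result: 2.10 × 10⁻⁹ × 2.082 × 10³⁷ = 4.371 × 10²⁸ Pa.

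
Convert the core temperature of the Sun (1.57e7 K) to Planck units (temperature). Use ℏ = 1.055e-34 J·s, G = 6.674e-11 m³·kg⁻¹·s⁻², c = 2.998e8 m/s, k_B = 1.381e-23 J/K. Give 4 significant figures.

Planck temperature: T_P = √(ℏc⁵/G) / k_B = 1.417e32 K.
1.57e7 / 1.417e32 = 1.108e-25

1.108e-25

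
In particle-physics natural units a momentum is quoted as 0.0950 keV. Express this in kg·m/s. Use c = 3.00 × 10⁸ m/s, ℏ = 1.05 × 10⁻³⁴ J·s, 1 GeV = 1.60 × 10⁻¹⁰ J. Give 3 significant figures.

Momentum is [E]/c; divide by c.
1 GeV → 1/c × (1 GeV in J) = 5.33 × 10⁻¹⁹ kg·m/s.
Convert the energy scale: 0.0950 keV = 9.50 × 10⁻⁸ GeV.
Result: 9.50 × 10⁻⁸ × 5.33 × 10⁻¹⁹ = 5.07 × 10⁻²⁶ kg·m/s.

5.07 × 10⁻²⁶ kg·m/s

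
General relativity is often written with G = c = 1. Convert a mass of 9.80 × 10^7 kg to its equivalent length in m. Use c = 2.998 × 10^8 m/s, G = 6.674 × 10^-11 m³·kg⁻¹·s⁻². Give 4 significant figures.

In G = c = 1 units mass has dimensions of length; the conversion factor is G/c².
9.80 × 10^7 kg × (G/c²) = 7.277 × 10^-20 m

7.277 × 10^-20 m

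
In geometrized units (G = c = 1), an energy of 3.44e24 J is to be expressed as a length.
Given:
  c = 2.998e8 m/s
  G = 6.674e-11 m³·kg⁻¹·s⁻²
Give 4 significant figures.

Energy → length via G/c⁴.
3.44e24 J × (G/c⁴) = 2.842e-20 m

2.842e-20 m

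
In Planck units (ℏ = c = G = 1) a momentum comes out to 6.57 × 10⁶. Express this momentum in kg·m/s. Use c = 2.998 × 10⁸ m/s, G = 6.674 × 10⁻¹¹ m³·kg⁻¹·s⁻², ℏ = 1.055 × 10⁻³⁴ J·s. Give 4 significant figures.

4.288 × 10⁷ kg·m/s

One Planck momentum: p_P = √(ℏc³/G) = 6.527 kg·m/s.
6.57 × 10⁶ × 6.527 kg·m/s = 4.288 × 10⁷ kg·m/s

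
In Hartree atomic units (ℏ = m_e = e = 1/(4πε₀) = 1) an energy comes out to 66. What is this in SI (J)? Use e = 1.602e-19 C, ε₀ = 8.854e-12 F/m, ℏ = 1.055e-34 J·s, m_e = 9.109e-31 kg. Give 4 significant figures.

One hartree: E_h = m_e e⁴/(4πε₀ℏ)² = 4.354e-18 J.
66 × 4.354e-18 J = 2.874e-16 J

2.874e-16 J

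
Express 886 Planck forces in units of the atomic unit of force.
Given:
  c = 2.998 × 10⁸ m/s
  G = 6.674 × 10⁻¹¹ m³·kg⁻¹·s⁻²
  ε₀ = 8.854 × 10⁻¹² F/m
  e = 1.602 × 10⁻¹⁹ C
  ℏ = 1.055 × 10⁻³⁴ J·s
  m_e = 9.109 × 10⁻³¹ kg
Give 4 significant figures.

1.305 × 10⁵⁴

Planck force: F_P = c⁴/G = 1.210 × 10⁴⁴ N
atomic unit of force: F_au = E_h/a₀ = m_e²e⁶/((4πε₀)³ℏ⁴) = 8.220 × 10⁻⁸ N
886 × 1.210 × 10⁴⁴ / 8.220 × 10⁻⁸ = 1.305 × 10⁵⁴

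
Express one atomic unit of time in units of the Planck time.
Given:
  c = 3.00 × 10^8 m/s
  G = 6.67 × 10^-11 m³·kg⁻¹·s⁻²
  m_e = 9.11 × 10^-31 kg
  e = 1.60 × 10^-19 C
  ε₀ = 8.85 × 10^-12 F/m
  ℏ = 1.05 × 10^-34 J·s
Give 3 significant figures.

atomic unit of time: τ_au = (4πε₀)²ℏ³/(m_e e⁴) = 2.40 × 10^-17 s
Planck time: t_P = √(ℏG/c⁵) = 5.37 × 10^-44 s
ratio = 2.40 × 10^-17 / 5.37 × 10^-44 = 4.47 × 10^26

4.47 × 10^26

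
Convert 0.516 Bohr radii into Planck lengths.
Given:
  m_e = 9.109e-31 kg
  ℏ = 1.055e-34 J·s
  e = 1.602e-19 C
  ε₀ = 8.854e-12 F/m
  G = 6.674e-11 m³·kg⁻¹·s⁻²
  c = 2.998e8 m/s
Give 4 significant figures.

1.691e24

Bohr radius: a₀ = 4πε₀ℏ²/(m_e e²) = 5.297e-11 m
Planck length: ℓ_P = √(ℏG/c³) = 1.616e-35 m
0.516 × 5.297e-11 / 1.616e-35 = 1.691e24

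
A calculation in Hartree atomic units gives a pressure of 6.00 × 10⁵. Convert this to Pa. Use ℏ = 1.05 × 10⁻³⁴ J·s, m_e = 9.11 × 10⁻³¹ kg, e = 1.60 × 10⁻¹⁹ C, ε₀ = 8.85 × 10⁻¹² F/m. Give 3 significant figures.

1.81 × 10¹⁹ Pa

One atomic unit of pressure: P_au = E_h/a₀³ = m_e⁴e¹⁰/((4πε₀)⁵ℏ⁸) = 3.01 × 10¹³ Pa.
6.00 × 10⁵ × 3.01 × 10¹³ Pa = 1.81 × 10¹⁹ Pa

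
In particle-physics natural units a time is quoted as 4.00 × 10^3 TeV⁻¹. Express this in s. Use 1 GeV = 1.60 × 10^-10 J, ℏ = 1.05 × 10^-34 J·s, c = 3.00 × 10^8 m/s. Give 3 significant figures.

2.63 × 10^-24 s

A time is [E]⁻¹ in ℏ=c=1; restore one factor of ℏ.
1 GeV⁻¹ → ℏ × (1 GeV in J)⁻¹ = 6.56 × 10^-25 s.
Convert the energy scale: 4.00 × 10^3 TeV⁻¹ = 4 GeV⁻¹.
Result: 4 × 6.56 × 10^-25 = 2.63 × 10^-24 s.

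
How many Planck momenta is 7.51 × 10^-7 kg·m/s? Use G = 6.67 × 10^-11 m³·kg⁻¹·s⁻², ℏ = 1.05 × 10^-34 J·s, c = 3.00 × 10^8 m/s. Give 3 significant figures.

1.15 × 10^-7

Planck momentum: p_P = √(ℏc³/G) = 6.52 kg·m/s.
7.51 × 10^-7 / 6.52 = 1.15 × 10^-7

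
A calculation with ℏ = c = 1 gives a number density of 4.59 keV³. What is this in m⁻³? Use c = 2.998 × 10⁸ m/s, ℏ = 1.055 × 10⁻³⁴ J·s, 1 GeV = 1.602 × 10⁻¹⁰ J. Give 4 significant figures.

5.964 × 10²⁹ m⁻³

Number density is [L]⁻³ = [E]³/(ℏc)³.
1 GeV³ → 1/(ℏc)³ × (1 GeV in J)³ = 1.299 × 10⁴⁷ m⁻³.
Convert the energy scale: 4.59 keV³ = 4.59 × 10⁻¹⁸ GeV³.
Result: 4.59 × 10⁻¹⁸ × 1.299 × 10⁴⁷ = 5.964 × 10²⁹ m⁻³.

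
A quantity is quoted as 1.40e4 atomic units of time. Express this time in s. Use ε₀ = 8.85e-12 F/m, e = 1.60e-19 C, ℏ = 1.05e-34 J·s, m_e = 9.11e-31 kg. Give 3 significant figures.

One atomic unit of time: τ_au = (4πε₀)²ℏ³/(m_e e⁴) = 2.40e-17 s.
1.40e4 × 2.40e-17 s = 3.36e-13 s

3.36e-13 s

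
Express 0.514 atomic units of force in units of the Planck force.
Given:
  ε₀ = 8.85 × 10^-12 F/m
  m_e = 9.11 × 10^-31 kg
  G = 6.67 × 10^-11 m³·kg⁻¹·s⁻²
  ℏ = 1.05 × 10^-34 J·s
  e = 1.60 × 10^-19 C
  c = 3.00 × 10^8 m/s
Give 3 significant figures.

atomic unit of force: F_au = E_h/a₀ = m_e²e⁶/((4πε₀)³ℏ⁴) = 8.33 × 10^-8 N
Planck force: F_P = c⁴/G = 1.21 × 10^44 N
0.514 × 8.33 × 10^-8 / 1.21 × 10^44 = 3.52 × 10^-52

3.52 × 10^-52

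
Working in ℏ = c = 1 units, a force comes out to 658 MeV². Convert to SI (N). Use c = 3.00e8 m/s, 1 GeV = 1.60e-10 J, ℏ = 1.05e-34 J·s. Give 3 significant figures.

Force is [E]/[L] = [E]²/(ℏc); restore (ℏc)⁻¹.
1 GeV² → 1/(ℏc) × (1 GeV in J)² = 8.13e5 N.
Convert the energy scale: 658 MeV² = 6.58e-4 GeV².
Result: 6.58e-4 × 8.13e5 = 535 N.

535 N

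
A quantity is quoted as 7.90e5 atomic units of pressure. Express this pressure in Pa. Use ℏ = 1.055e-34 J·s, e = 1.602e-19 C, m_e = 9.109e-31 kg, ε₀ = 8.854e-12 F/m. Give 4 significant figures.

One atomic unit of pressure: P_au = E_h/a₀³ = m_e⁴e¹⁰/((4πε₀)⁵ℏ⁸) = 2.929e13 Pa.
7.90e5 × 2.929e13 Pa = 2.314e19 Pa

2.314e19 Pa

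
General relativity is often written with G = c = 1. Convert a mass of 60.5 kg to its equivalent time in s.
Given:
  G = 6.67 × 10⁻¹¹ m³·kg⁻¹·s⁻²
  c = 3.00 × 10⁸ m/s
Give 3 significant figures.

1.49 × 10⁻³⁴ s

Mass → time via G/c³.
60.5 kg × (G/c³) = 1.49 × 10⁻³⁴ s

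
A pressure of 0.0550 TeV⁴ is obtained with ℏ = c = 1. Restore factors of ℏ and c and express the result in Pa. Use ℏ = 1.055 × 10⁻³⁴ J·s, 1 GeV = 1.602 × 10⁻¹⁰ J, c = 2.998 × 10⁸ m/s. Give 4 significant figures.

1.145 × 10⁴⁸ Pa

Pressure is [E]/[L]³ = [E]⁴/(ℏc)³.
1 GeV⁴ → 1/(ℏc)³ × (1 GeV in J)⁴ = 2.082 × 10³⁷ Pa.
Convert the energy scale: 0.0550 TeV⁴ = 5.50 × 10¹⁰ GeV⁴.
Result: 5.50 × 10¹⁰ × 2.082 × 10³⁷ = 1.145 × 10⁴⁸ Pa.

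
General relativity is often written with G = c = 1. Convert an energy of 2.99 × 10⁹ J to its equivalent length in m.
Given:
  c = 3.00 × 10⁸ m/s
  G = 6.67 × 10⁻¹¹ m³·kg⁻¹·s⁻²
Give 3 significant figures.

2.46 × 10⁻³⁵ m

Energy → length via G/c⁴.
2.99 × 10⁹ J × (G/c⁴) = 2.46 × 10⁻³⁵ m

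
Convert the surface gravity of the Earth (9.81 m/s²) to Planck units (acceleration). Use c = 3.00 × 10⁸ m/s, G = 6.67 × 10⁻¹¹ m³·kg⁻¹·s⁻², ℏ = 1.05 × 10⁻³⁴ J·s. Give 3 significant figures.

Planck acceleration: a_P = √(c⁷/(ℏG)) = 5.59 × 10⁵¹ m/s².
9.81 / 5.59 × 10⁵¹ = 1.76 × 10⁻⁵¹

1.76 × 10⁻⁵¹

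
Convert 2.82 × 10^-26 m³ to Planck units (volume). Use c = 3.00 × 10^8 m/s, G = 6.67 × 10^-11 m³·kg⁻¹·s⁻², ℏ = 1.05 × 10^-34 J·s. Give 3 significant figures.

Planck volume: V_P = (ℏG/c³)^(3/2) = 4.18 × 10^-105 m³.
2.82 × 10^-26 / 4.18 × 10^-105 = 6.75 × 10^78

6.75 × 10^78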